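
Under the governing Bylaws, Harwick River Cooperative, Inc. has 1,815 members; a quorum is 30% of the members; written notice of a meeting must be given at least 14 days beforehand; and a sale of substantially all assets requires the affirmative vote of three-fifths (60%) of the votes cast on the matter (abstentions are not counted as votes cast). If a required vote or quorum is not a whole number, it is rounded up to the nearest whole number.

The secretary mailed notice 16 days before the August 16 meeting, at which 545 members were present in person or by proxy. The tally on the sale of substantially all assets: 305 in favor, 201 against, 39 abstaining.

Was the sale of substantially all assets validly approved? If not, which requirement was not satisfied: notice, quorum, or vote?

Notice: 16 days given; 14 required. Satisfied.
Quorum: 30% of 1,815 = 544.50, rounded up to 545; 545 present. Satisfied.
Vote: requires three-fifths of the votes cast (545 − 39 abstaining = 506); 3/5 of 506 = 303.60, rounded up to 304, so 304 needed; 305 in favor. Satisfied.

Valid — all requirements satisfied.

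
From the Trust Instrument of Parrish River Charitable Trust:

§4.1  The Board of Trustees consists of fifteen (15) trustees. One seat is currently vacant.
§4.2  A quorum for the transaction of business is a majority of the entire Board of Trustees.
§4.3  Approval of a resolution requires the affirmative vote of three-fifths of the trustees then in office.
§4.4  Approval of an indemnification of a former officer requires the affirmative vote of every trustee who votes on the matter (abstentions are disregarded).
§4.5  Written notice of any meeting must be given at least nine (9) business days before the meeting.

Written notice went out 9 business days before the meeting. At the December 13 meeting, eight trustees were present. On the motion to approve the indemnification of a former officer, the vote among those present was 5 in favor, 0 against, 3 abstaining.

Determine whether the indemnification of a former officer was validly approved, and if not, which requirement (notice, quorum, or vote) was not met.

Valid — all requirements satisfied.

Notice: 9 business days given; 9 required (9 ≥ 9). Satisfied.
Quorum: 8 present; quorum is 8. Satisfied.
Vote: the indemnification of a former officer requires the unanimous vote of the votes cast (8 present − 3 abstaining = 5). Unanimous means all 5, so 5 affirmative votes are needed; 5 voted in favor. Satisfied.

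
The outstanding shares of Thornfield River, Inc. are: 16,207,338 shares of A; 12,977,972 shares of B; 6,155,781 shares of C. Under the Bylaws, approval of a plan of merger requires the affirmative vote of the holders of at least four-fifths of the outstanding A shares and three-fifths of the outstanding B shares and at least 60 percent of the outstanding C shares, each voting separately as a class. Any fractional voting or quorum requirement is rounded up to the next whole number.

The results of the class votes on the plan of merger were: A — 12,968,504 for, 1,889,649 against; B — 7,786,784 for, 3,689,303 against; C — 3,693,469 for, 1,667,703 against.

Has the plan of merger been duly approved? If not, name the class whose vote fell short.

A: 4/5 of 16207338 = 12965870.40, rounded up to 12965871; 12,965,871 required, 12,968,504 in favor — approved.
B: 3/5 of 12977972 = 7786783.20, rounded up to 7786784; 7,786,784 required, 7,786,784 in favor — approved.
C: 3/5 of 6155781 = 3693468.60, rounded up to 3693469; 3,693,469 required, 3,693,469 in favor — approved.

Approved — every class gave the required vote.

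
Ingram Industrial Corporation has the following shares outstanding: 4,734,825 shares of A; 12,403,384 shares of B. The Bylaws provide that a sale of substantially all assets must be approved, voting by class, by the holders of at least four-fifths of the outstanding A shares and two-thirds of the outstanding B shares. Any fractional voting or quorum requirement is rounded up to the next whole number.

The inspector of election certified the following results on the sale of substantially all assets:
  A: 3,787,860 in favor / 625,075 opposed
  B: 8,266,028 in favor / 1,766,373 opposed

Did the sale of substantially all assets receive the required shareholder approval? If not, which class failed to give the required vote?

Not approved — the B shares did not give the required vote.

A: 4/5 of 4734825 = 3787860; 3,787,860 required, 3,787,860 in favor — approved.
B: 2/3 of 12403384 = 8268922.67, rounded up to 8268923; 8,268,923 required, 8,266,028 in favor — not approved.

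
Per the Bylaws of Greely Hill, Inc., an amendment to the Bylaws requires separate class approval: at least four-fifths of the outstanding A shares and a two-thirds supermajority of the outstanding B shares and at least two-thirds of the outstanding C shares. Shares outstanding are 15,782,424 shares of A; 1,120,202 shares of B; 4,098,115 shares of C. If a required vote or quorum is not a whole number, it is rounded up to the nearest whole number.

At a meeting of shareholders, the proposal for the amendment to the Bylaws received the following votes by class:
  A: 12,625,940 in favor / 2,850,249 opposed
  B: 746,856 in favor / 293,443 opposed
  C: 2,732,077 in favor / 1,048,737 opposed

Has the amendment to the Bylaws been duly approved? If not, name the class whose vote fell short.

Approved — every class gave the required vote.

A: 4/5 of 15782424 = 12625939.20, rounded up to 12625940; 12,625,940 required, 12,625,940 in favor — approved.
B: 2/3 of 1120202 = 746801.33, rounded up to 746802; 746,802 required, 746,856 in favor — approved.
C: 2/3 of 4098115 = 2732076.67, rounded up to 2732077; 2,732,077 required, 2,732,077 in favor — approved.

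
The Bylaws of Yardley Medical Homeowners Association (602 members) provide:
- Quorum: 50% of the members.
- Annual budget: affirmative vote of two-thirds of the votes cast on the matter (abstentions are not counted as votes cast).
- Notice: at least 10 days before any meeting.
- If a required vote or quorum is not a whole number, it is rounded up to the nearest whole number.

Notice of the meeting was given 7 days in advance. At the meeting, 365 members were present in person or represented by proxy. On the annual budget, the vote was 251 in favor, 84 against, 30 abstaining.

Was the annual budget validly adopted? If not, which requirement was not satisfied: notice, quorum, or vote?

Notice: 7 days given; 10 required. Not satisfied.
Quorum: 50% of 602 = 301; 365 present. Satisfied.
Vote: requires two-thirds of the votes cast (365 − 30 abstaining = 335); 2/3 of 335 = 223.33, rounded up to 224, so 224 needed; 251 in favor. Satisfied.

Invalid — notice requirement not satisfied.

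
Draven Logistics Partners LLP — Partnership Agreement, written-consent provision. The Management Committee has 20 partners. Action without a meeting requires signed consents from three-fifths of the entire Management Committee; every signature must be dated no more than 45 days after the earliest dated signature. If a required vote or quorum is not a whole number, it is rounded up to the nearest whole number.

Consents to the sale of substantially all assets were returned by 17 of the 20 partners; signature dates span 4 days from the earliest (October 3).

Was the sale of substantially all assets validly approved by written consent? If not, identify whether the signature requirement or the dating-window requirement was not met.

Effective — both the signature and dating-window requirements are satisfied.

Signatures required: three-fifths of 20 — 3/5 of 20 = 12, so 12 needed; 17 signed. Sufficient.
Dating window: the latest signature is 4 days after the earliest; the limit is 45 days. Within the window.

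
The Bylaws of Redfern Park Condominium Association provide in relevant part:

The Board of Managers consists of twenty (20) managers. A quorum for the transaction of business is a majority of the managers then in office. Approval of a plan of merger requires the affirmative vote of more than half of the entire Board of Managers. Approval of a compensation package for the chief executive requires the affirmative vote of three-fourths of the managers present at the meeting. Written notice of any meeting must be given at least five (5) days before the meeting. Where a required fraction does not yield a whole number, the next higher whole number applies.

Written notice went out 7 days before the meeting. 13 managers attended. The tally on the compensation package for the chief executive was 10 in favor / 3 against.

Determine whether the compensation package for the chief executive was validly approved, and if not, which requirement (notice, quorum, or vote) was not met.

Notice: 7 days given; 5 required (7 ≥ 5). Satisfied.
Quorum: 13 present; quorum is 11. Satisfied.
Vote: the compensation package for the chief executive requires three-fourths of the managers present (13). 3/4 of 13 = 9.75, rounded up to 10, so 10 affirmative votes are needed; 10 voted in favor. Satisfied.

Valid — all requirements satisfied.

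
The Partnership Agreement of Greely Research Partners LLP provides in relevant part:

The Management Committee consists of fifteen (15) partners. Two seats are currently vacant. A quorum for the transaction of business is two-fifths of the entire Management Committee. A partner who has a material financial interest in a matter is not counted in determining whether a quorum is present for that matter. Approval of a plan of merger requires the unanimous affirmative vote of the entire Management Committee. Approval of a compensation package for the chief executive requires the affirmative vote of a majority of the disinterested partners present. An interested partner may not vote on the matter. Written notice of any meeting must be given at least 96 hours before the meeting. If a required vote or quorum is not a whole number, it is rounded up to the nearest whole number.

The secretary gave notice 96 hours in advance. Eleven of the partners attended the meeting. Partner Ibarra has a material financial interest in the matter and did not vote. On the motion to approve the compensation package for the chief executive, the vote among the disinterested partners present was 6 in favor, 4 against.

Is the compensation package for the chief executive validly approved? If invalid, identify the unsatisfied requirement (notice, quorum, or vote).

Valid — all requirements satisfied.

Notice: 96 hours given; 96 required (96 ≥ 96). Satisfied.
Quorum: 11 present, but the 1 interested partner does not count, leaving 10. Quorum is 6. Satisfied.
Vote: the compensation package for the chief executive requires a majority of the disinterested partners present (11 − 1 = 10). A majority of 10 is 6, so 6 affirmative votes are needed; 6 voted in favor. Satisfied.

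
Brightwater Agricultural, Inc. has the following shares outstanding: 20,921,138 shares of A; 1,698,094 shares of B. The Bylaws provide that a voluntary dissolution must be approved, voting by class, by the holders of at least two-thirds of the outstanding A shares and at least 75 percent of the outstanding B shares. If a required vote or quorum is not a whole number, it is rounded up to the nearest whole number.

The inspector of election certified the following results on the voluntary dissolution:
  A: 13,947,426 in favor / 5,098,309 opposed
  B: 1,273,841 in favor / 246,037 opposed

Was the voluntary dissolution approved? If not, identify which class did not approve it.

A: 2/3 of 20921138 = 13947425.33, rounded up to 13947426; 13,947,426 required, 13,947,426 in favor — approved.
B: 3/4 of 1698094 = 1273570.50, rounded up to 1273571; 1,273,571 required, 1,273,841 in favor — approved.

Approved — every class gave the required vote.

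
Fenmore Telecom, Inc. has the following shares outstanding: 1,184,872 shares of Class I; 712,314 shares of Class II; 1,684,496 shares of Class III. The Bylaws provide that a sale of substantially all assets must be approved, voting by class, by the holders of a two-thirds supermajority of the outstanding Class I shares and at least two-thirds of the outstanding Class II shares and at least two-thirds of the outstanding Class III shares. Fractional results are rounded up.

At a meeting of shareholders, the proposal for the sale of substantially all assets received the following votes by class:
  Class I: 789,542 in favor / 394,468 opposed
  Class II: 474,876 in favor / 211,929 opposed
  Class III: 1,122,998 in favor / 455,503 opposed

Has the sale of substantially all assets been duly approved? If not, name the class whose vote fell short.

Class I: 2/3 of 1184872 = 789914.67, rounded up to 789915; 789,915 required, 789,542 in favor — not approved.
Class II: 2/3 of 712314 = 474876; 474,876 required, 474,876 in favor — approved.
Class III: 2/3 of 1684496 = 1122997.33, rounded up to 1122998; 1,122,998 required, 1,122,998 in favor — approved.

Not approved — the Class I shares did not give the required vote.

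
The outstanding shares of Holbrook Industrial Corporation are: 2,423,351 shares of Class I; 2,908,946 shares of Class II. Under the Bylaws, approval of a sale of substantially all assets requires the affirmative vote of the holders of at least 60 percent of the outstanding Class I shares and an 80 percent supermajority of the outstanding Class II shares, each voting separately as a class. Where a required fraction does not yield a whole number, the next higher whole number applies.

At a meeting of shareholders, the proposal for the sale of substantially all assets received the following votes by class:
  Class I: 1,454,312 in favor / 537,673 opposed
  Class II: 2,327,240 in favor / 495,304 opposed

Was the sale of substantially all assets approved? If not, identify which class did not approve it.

Class I: 3/5 of 2423351 = 1454010.60, rounded up to 1454011; 1,454,011 required, 1,454,312 in favor — approved.
Class II: 4/5 of 2908946 = 2327156.80, rounded up to 2327157; 2,327,157 required, 2,327,240 in favor — approved.

Approved — every class gave the required vote.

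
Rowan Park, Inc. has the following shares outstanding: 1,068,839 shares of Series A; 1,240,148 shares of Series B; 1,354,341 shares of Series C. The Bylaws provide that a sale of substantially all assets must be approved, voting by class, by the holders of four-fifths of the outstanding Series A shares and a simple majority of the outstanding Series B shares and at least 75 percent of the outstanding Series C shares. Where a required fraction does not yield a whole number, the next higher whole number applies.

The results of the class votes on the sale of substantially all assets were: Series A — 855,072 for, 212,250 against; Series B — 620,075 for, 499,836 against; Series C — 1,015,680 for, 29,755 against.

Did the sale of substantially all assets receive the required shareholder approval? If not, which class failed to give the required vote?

Not approved — the Series C shares did not give the required vote.

Series A: 4/5 of 1068839 = 855071.20, rounded up to 855072; 855,072 required, 855,072 in favor — approved.
Series B: a majority of 1240148 is 620075; 620,075 required, 620,075 in favor — approved.
Series C: 3/4 of 1354341 = 1015755.75, rounded up to 1015756; 1,015,756 required, 1,015,680 in favor — not approved.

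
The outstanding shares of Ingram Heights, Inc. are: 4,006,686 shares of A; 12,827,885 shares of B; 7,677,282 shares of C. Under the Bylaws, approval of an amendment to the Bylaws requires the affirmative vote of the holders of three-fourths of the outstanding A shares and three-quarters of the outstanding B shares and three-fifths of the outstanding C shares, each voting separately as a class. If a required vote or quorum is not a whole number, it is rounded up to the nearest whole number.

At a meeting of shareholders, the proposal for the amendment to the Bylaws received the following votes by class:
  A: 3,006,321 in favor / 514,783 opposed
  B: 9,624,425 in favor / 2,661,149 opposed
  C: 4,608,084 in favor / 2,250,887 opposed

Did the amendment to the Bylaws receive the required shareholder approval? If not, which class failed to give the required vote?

A: 3/4 of 4006686 = 3005014.50, rounded up to 3005015; 3,005,015 required, 3,006,321 in favor — approved.
B: 3/4 of 12827885 = 9620913.75, rounded up to 9620914; 9,620,914 required, 9,624,425 in favor — approved.
C: 3/5 of 7677282 = 4606369.20, rounded up to 4606370; 4,606,370 required, 4,608,084 in favor — approved.

Approved — every class gave the required vote.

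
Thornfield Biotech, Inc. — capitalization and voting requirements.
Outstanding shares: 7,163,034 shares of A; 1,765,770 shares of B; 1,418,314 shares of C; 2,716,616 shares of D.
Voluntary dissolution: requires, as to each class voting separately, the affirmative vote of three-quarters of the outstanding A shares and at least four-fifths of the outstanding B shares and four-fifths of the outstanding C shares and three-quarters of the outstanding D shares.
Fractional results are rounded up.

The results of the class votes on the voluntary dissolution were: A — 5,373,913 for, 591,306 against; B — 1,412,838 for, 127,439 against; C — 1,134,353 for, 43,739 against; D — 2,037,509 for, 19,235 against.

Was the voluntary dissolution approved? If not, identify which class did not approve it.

Not approved — the C shares did not give the required vote.

A: 3/4 of 7163034 = 5372275.50, rounded up to 5372276; 5,372,276 required, 5,373,913 in favor — approved.
B: 4/5 of 1765770 = 1412616; 1,412,616 required, 1,412,838 in favor — approved.
C: 4/5 of 1418314 = 1134651.20, rounded up to 1134652; 1,134,652 required, 1,134,353 in favor — not approved.
D: 3/4 of 2716616 = 2037462; 2,037,462 required, 2,037,509 in favor — approved.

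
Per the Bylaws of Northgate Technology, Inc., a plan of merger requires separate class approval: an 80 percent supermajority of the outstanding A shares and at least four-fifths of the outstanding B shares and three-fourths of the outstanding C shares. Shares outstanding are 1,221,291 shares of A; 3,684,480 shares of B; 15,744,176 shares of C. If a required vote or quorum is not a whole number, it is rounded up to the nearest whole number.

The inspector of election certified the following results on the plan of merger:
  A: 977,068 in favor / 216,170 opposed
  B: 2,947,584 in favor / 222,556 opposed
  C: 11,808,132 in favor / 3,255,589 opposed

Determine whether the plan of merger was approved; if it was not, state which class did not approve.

Approved — every class gave the required vote.

A: 4/5 of 1221291 = 977032.80, rounded up to 977033; 977,033 required, 977,068 in favor — approved.
B: 4/5 of 3684480 = 2947584; 2,947,584 required, 2,947,584 in favor — approved.
C: 3/4 of 15744176 = 11808132; 11,808,132 required, 11,808,132 in favor — approved.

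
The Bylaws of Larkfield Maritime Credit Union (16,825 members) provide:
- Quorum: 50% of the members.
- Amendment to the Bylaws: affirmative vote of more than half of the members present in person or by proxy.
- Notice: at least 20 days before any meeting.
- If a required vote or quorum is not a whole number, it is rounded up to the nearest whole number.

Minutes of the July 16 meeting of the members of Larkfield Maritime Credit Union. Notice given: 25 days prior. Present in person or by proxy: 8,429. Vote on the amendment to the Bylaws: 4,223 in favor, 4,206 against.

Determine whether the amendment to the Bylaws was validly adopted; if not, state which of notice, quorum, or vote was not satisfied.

Notice: 25 days given; 20 required. Satisfied.
Quorum: 50% of 16,825 = 8,412.50, rounded up to 8,413; 8,429 present. Satisfied.
Vote: requires a majority of those present (8,429); a majority of 8429 is 4215, so 4,215 needed; 4,223 in favor. Satisfied.

Valid — all requirements satisfied.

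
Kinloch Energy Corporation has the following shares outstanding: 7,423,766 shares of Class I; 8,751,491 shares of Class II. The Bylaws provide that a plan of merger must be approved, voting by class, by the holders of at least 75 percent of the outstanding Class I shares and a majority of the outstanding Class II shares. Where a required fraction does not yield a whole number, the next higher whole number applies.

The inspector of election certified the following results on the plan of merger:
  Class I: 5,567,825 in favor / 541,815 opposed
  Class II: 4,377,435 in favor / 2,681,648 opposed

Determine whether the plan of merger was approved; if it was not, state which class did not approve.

Class I: 3/4 of 7423766 = 5567824.50, rounded up to 5567825; 5,567,825 required, 5,567,825 in favor — approved.
Class II: a majority of 8751491 is 4375746; 4,375,746 required, 4,377,435 in favor — approved.

Approved — every class gave the required vote.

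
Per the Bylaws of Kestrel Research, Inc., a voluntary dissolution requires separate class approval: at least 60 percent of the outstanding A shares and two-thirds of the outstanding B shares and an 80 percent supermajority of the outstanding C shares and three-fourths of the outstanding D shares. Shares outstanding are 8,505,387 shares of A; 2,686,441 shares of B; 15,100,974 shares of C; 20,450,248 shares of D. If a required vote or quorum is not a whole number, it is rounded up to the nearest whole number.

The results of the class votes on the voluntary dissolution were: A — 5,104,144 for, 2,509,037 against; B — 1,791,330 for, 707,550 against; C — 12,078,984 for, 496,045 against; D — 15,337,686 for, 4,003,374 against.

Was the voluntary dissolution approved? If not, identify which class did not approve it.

Not approved — the C shares did not give the required vote.

A: 3/5 of 8505387 = 5103232.20, rounded up to 5103233; 5,103,233 required, 5,104,144 in favor — approved.
B: 2/3 of 2686441 = 1790960.67, rounded up to 1790961; 1,790,961 required, 1,791,330 in favor — approved.
C: 4/5 of 15100974 = 12080779.20, rounded up to 12080780; 12,080,780 required, 12,078,984 in favor — not approved.
D: 3/4 of 20450248 = 15337686; 15,337,686 required, 15,337,686 in favor — approved.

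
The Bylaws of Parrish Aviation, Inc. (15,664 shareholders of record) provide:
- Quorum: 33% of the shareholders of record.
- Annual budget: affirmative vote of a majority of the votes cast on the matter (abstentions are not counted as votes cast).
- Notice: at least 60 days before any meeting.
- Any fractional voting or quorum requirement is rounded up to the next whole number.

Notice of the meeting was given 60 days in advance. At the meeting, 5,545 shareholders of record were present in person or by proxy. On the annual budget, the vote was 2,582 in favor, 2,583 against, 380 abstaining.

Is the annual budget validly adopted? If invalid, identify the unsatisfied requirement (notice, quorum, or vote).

Notice: 60 days given; 60 required. Satisfied.
Quorum: 33% of 15,664 = 5,169.12, rounded up to 5,170; 5,545 present. Satisfied.
Vote: requires a majority of the votes cast (5,545 − 380 abstaining = 5,165); a majority of 5165 is 2583, so 2,583 needed; 2,582 in favor. Not satisfied.

Invalid — vote requirement not satisfied.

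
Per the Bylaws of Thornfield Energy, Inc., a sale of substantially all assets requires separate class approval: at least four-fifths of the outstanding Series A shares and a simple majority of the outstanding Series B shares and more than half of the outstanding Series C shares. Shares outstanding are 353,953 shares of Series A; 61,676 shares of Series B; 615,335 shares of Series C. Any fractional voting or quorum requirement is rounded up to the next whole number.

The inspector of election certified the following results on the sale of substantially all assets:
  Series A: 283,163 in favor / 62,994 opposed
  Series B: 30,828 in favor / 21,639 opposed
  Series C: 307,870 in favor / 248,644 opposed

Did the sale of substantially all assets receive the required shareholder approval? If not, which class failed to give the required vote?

Series A: 4/5 of 353953 = 283162.40, rounded up to 283163; 283,163 required, 283,163 in favor — approved.
Series B: a majority of 61676 is 30839; 30,839 required, 30,828 in favor — not approved.
Series C: a majority of 615335 is 307668; 307,668 required, 307,870 in favor — approved.

Not approved — the Series B shares did not give the required vote.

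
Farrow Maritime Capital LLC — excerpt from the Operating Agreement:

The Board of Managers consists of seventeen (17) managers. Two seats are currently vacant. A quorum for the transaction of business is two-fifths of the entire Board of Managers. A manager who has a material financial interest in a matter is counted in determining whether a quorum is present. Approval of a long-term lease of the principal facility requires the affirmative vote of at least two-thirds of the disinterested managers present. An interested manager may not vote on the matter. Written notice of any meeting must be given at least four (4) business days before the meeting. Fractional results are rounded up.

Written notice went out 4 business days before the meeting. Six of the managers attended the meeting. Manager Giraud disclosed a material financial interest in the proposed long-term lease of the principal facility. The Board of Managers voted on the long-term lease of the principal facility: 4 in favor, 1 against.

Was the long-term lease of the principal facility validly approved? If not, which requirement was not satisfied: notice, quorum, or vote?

Invalid — quorum requirement not satisfied.

Notice: 4 business days given; 4 required (4 ≥ 4). Satisfied.
Quorum: 6 present (interested managers count toward quorum); quorum is 7. Not satisfied.
Vote: the long-term lease of the principal facility requires two-thirds of the disinterested managers present (6 − 1 = 5). 2/3 of 5 = 3.33, rounded up to 4, so 4 affirmative votes are needed; 4 voted in favor. Satisfied. (Moot — without a quorum no business can be validly transacted.)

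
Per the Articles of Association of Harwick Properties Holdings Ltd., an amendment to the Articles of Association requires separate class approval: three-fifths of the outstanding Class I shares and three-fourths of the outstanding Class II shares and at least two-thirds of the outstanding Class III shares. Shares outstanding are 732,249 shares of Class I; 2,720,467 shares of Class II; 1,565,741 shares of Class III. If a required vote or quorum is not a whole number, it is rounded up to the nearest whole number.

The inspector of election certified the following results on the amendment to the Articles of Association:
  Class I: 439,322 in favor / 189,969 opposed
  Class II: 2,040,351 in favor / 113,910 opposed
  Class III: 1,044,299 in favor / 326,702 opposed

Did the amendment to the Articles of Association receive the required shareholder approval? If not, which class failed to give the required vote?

Class I: 3/5 of 732249 = 439349.40, rounded up to 439350; 439,350 required, 439,322 in favor — not approved.
Class II: 3/4 of 2720467 = 2040350.25, rounded up to 2040351; 2,040,351 required, 2,040,351 in favor — approved.
Class III: 2/3 of 1565741 = 1043827.33, rounded up to 1043828; 1,043,828 required, 1,044,299 in favor — approved.

Not approved — the Class I shares did not give the required vote.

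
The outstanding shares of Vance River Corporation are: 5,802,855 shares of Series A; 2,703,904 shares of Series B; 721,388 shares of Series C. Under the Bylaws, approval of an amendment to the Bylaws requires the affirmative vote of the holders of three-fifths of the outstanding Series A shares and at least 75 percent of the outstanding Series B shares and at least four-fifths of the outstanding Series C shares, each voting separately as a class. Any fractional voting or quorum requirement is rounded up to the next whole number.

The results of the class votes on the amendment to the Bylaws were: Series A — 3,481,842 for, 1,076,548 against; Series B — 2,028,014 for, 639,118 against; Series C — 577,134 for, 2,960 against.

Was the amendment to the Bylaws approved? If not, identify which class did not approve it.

Approved — every class gave the required vote.

Series A: 3/5 of 5802855 = 3481713; 3,481,713 required, 3,481,842 in favor — approved.
Series B: 3/4 of 2703904 = 2027928; 2,027,928 required, 2,028,014 in favor — approved.
Series C: 4/5 of 721388 = 577110.40, rounded up to 577111; 577,111 required, 577,134 in favor — approved.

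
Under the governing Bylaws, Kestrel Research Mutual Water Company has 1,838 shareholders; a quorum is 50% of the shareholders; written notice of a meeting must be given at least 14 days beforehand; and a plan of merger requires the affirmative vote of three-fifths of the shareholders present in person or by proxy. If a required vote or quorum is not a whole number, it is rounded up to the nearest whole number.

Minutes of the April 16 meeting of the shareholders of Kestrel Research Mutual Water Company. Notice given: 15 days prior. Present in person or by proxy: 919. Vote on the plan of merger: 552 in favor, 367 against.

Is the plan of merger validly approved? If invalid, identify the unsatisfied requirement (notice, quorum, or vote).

Notice: 15 days given; 14 required. Satisfied.
Quorum: 50% of 1,838 = 919; 919 present. Satisfied.
Vote: requires three-fifths of those present (919); 3/5 of 919 = 551.40, rounded up to 552, so 552 needed; 552 in favor. Satisfied.

Valid — all requirements satisfied.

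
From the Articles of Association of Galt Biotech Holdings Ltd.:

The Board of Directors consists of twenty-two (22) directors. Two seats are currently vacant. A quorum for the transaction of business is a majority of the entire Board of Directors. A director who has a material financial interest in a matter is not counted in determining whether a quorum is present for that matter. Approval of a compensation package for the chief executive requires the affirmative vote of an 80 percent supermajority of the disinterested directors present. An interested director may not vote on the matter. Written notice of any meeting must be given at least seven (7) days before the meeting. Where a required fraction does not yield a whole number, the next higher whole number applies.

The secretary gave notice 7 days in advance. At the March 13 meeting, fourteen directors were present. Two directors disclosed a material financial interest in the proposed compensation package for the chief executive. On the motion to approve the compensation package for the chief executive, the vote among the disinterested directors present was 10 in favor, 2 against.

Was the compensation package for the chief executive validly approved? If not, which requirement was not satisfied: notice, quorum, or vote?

Valid — all requirements satisfied.

Notice: 7 days given; 7 required (7 ≥ 7). Satisfied.
Quorum: 14 present, but the 2 interested directors do not count, leaving 12. Quorum is 12. Satisfied.
Vote: the compensation package for the chief executive requires four-fifths of the disinterested directors present (14 − 2 = 12). 4/5 of 12 = 9.60, rounded up to 10, so 10 affirmative votes are needed; 10 voted in favor. Satisfied.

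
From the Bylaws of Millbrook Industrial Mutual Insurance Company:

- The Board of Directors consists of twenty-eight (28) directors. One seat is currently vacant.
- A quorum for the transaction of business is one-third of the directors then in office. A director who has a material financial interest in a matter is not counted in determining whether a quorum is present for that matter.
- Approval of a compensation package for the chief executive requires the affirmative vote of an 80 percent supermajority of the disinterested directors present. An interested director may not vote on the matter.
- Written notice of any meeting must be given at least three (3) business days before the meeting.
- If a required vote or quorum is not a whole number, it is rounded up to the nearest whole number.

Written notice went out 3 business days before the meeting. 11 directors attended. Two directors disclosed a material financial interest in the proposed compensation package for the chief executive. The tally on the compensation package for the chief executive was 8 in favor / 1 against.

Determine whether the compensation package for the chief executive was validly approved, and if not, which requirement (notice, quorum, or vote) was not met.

Valid — all requirements satisfied.

Notice: 3 business days given; 3 required (3 ≥ 3). Satisfied.
Quorum: 11 present, but the 2 interested directors do not count, leaving 9. Quorum is 9. Satisfied.
Vote: the compensation package for the chief executive requires four-fifths of the disinterested directors present (11 − 2 = 9). 4/5 of 9 = 7.20, rounded up to 8, so 8 affirmative votes are needed; 8 voted in favor. Satisfied.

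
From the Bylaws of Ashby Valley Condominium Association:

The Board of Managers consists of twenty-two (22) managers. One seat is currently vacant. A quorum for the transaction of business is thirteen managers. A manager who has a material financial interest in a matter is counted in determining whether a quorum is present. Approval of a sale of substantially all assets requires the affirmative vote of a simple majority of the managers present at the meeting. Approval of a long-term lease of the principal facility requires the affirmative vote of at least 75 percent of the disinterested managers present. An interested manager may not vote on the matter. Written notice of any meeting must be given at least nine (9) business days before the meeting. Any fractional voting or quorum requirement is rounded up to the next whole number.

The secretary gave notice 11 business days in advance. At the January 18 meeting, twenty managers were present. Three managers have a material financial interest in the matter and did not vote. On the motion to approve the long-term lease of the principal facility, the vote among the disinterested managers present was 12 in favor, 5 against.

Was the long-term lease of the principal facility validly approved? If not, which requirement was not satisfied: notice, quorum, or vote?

Invalid — vote requirement not satisfied.

Notice: 11 business days given; 9 required (11 ≥ 9). Satisfied.
Quorum: 20 present (interested managers count toward quorum); quorum is 13. Satisfied.
Vote: the long-term lease of the principal facility requires three-fourths of the disinterested managers present (20 − 3 = 17). 3/4 of 17 = 12.75, rounded up to 13, so 13 affirmative votes are needed; 12 voted in favor. Not satisfied.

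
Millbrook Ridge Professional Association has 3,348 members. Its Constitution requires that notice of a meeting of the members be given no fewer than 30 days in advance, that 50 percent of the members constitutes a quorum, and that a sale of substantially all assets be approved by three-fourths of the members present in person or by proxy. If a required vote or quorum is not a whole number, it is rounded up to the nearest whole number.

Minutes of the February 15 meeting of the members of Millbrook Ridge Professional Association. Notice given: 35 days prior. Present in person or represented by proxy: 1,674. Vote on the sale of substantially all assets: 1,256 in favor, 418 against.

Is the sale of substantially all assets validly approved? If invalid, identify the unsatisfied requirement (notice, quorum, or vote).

Valid — all requirements satisfied.

Notice: 35 days given; 30 required. Satisfied.
Quorum: 50% of 3,348 = 1,674; 1,674 present. Satisfied.
Vote: requires three-fourths of those present (1,674); 3/4 of 1674 = 1255.50, rounded up to 1256, so 1,256 needed; 1,256 in favor. Satisfied.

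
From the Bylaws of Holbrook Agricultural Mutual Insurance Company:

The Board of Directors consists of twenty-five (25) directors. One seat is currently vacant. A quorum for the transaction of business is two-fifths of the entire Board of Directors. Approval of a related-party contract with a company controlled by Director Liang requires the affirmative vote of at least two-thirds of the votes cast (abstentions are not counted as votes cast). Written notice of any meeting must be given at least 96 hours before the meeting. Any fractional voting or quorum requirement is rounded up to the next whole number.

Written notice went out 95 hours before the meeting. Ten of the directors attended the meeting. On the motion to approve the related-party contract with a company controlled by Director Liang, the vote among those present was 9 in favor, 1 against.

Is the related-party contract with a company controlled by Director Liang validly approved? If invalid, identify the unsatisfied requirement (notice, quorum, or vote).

Notice: 95 hours given; 96 required (95 < 96). Not satisfied.
Quorum: 10 present; quorum is 10. Satisfied.
Vote: the related-party contract with a company controlled by Director Liang requires two-thirds of the votes cast (10). 2/3 of 10 = 6.67, rounded up to 7, so 7 affirmative votes are needed; 9 voted in favor. Satisfied.

Invalid — notice requirement not satisfied.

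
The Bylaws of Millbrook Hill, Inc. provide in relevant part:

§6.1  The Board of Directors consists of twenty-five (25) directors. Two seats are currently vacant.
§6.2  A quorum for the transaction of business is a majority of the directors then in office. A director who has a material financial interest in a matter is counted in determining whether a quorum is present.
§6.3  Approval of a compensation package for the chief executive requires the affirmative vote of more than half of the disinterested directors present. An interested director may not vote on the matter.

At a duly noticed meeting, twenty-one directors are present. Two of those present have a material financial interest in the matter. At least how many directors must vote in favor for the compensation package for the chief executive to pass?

10

The compensation package for the chief executive requires a majority of the disinterested directors present (21 − 2 = 19).
A majority of 19 is 10.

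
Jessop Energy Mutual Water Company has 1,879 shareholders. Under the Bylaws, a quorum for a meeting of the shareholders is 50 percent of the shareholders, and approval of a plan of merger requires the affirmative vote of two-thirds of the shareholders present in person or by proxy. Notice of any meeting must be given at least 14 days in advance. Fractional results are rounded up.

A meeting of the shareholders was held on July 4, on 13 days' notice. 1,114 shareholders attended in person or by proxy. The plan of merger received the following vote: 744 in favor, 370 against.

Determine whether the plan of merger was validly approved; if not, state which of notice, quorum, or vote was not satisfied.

Notice: 13 days given; 14 required. Not satisfied.
Quorum: 50% of 1,879 = 939.50, rounded up to 940; 1,114 present. Satisfied.
Vote: requires two-thirds of those present (1,114); 2/3 of 1114 = 742.67, rounded up to 743, so 743 needed; 744 in favor. Satisfied.

Invalid — notice requirement not satisfied.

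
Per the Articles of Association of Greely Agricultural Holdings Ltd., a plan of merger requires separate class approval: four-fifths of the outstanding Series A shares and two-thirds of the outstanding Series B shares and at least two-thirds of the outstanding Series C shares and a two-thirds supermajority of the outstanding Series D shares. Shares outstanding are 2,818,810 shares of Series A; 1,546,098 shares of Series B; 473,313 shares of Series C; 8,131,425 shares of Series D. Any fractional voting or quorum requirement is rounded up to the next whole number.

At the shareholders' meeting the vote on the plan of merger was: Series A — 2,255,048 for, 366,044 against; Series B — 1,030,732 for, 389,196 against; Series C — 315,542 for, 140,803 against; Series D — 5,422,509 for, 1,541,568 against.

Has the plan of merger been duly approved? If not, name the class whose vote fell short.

Approved — every class gave the required vote.

Series A: 4/5 of 2818810 = 2255048; 2,255,048 required, 2,255,048 in favor — approved.
Series B: 2/3 of 1546098 = 1030732; 1,030,732 required, 1,030,732 in favor — approved.
Series C: 2/3 of 473313 = 315542; 315,542 required, 315,542 in favor — approved.
Series D: 2/3 of 8131425 = 5420950; 5,420,950 required, 5,422,509 in favor — approved.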